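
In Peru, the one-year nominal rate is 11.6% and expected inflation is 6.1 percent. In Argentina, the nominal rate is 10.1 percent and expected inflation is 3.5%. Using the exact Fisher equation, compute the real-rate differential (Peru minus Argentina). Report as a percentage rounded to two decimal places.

Peru: (1 + 0.1160)/(1 + 0.0610) − 1 = 5.1838%
Argentina: (1 + 0.1010)/(1 + 0.0350) − 1 = 6.3768%
Differential = 5.1838% − 6.3768% = -1.1930% → -1.19%.

-1.19%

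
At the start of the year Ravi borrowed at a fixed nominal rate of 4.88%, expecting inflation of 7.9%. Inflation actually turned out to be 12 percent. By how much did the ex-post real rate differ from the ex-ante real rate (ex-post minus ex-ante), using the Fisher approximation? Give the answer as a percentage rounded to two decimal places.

-4.10%

Ex-ante: 4.88% − 7.9% = -3.020%
Ex-post: 4.88% − 12% = -7.120%
Difference (ex-post − ex-ante) = -4.1000% → -4.10%.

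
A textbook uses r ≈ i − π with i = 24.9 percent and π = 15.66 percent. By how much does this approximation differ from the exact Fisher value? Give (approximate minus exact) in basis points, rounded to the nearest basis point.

Approximate: r ≈ 24.900% − 15.660% = 9.2400%
Exact: (1 + 0.2490)/(1 + 0.1566) − 1 = 7.9889%
Error = 9.2400% − 7.9889% = 1.2511% → 125 basis points.

125 basis points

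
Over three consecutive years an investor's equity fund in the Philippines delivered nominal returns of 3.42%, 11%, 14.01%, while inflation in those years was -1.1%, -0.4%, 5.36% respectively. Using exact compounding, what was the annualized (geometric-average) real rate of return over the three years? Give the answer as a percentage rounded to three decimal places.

8.039%

Nominal growth factor = 1.0342 × 1.1100 × 1.1401 = 1.30879148
Price-level growth factor = 0.9890 × 0.9960 × 1.0536 = 1.03784236
Real growth factor = 1.30879148 / 1.03784236 = 1.26106963
Annualized real rate = 1.26106963^(1/3) − 1 = 8.0388% → 8.039%.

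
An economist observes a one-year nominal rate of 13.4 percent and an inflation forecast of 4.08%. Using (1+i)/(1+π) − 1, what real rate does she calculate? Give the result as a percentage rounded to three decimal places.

1 + r = 1.13400 / 1.04080 = 1.089547
r = 1.089547 − 1 = 8.9547%, i.e. 8.955%.

8.955%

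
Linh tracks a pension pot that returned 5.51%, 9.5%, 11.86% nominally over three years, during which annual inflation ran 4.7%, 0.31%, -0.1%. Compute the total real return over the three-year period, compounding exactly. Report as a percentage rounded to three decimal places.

23.176%

Compound the nominal returns: 1.0551 × 1.0950 × 1.1186 = 1.292357.
Compound inflation: 1.0470 × 1.0031 × 0.9990 = 1.049195.
Deflate: 1.292357 / 1.049195 = 1.231760.
Total real return = 1.231760 − 1 → 23.176%.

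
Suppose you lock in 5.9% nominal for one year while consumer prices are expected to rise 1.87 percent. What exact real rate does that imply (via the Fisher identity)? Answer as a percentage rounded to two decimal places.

1 + r = 1.05900 / 1.01870 = 1.039560
r = 1.039560 − 1 = 3.9560%, i.e. 3.96%.

3.96%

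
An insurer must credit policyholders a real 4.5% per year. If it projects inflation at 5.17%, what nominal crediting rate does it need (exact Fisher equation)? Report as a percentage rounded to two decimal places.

(1 + i) = (1 + r)(1 + π) = 1.04500 × 1.05170 = 1.0990265
i = 1.0990265 − 1, so the required nominal rate is 9.90%.

9.90%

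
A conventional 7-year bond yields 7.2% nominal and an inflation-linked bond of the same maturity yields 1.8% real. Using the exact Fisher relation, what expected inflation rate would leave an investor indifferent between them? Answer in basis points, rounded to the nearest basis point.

530 basis points

(1 + π) = (1 + i)/(1 + r) = 1.07200 / 1.01800 = 1.053045
Break-even inflation = 1.053045 − 1 → 530 basis points.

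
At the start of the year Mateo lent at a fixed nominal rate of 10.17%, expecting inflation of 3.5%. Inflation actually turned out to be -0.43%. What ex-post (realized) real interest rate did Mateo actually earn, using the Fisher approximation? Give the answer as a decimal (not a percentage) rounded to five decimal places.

Ex-post: 10.17% − (-0.43%) = 10.600%
So the realized real rate is 0.10600.

0.10600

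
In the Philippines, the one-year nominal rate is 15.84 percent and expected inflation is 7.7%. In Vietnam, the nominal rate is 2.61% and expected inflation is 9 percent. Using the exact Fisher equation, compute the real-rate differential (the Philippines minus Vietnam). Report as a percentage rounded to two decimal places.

13.42%

The Philippines: (1 + 0.1584)/(1 + 0.0770) − 1 = 7.5580%
Vietnam: (1 + 0.0261)/(1 + 0.0900) − 1 = -5.8624%
Differential = 7.5580% − (-5.8624%) = 13.4204% → 13.42%.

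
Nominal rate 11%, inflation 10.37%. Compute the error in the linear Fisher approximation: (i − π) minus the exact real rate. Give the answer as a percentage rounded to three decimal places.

Approximate: r ≈ 11.000% − 10.370% = 0.6300%
Exact: (1 + 0.1100)/(1 + 0.1037) − 1 = 0.5708%
Error = 0.6300% − 0.5708% = 0.0592% → 0.059%.

0.059%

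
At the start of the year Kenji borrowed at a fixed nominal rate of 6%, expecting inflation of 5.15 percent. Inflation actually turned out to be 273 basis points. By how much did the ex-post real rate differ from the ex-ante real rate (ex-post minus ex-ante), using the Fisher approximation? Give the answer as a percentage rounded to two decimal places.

2.42%

Ex-ante: 6% − 5.15% = 0.850%
Ex-post: 6% − 2.73% = 3.270%
Difference (ex-post − ex-ante) = 2.4200% → 2.42%.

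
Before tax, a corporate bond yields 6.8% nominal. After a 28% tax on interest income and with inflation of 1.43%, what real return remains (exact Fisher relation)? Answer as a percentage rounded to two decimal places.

3.42%

After-tax nominal return = 6.8% × (1 − 0.28) = 4.8960%.
1 + r = 1.04896 / 1.01430 = 1.034171
After-tax real rate = 1.034171 − 1 → 3.42%.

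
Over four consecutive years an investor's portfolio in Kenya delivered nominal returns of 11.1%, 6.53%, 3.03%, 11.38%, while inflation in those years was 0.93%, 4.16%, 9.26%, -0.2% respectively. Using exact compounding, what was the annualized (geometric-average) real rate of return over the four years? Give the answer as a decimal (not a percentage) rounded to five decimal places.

Nominal growth factor = 1.1110 × 1.0653 × 1.0303 × 1.1138 = 1.35817865
Price-level growth factor = 1.0093 × 1.0416 × 1.0926 × 0.9980 = 1.14633877
Real growth factor = 1.35817865 / 1.14633877 = 1.18479692
Annualized real rate = 1.18479692^(1/4) − 1 = 4.3304% → 0.04330.

0.04330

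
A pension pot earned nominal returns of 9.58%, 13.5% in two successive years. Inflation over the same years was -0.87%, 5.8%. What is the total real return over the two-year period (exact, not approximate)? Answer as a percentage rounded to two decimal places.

18.59%

Nominal growth factor = 1.0958 × 1.1350 = 1.243733
Price-level growth factor = 0.9913 × 1.0580 = 1.048795
Real growth factor = 1.243733 / 1.048795 = 1.185868
Total real return = 1.185868 − 1 → 18.59%.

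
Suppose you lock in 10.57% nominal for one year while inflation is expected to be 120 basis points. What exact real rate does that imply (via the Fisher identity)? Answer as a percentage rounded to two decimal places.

9.26%

1 + r = 1.10570 / 1.01200 = 1.092589
r = 1.092589 − 1 = 9.2589%, i.e. 9.26%.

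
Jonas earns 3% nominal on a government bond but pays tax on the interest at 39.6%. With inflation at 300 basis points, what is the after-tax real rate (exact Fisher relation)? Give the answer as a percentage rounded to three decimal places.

After-tax nominal return = 3% × (1 − 0.396) = 1.8120%.
1 + r = 1.01812 / 1.03000 = 0.988466
After-tax real rate = 0.988466 − 1 → -1.153%.

-1.153%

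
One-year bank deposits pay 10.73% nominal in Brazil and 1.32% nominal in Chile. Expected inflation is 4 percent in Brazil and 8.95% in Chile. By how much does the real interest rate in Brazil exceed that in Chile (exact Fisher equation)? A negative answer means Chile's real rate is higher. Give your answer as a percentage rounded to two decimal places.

Brazil: (1 + 0.1073)/(1 + 0.0400) − 1 = 6.4712%
Chile: (1 + 0.0132)/(1 + 0.0895) − 1 = -7.0032%
Differential = 6.4712% − (-7.0032%) = 13.4744% → 13.47%.

13.47%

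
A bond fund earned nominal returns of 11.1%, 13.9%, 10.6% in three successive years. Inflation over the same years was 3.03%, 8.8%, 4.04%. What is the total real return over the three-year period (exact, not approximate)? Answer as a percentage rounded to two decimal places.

20.01%

Compound the nominal returns: 1.1110 × 1.1390 × 1.1060 = 1.399564.
Compound inflation: 1.0303 × 1.0880 × 1.0404 = 1.166253.
Deflate: 1.399564 / 1.166253 = 1.200052.
Total real return = 1.200052 − 1 → 20.01%.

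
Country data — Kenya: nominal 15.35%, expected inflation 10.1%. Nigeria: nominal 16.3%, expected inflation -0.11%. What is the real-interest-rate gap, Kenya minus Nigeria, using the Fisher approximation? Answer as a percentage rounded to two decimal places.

-11.16%

Kenya: 15.35% − 10.1% = 5.250%
Nigeria: 16.3% − (-0.11%) = 16.410%
Differential = -11.160% → -11.16%.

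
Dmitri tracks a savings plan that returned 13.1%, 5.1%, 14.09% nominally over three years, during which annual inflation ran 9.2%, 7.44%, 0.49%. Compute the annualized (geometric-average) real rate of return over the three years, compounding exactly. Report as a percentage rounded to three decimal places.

Nominal growth factor = 1.1310 × 1.0510 × 1.1409 = 1.35616615
Price-level growth factor = 1.0920 × 1.0744 × 1.0049 = 1.17899370
Real growth factor = 1.35616615 / 1.17899370 = 1.15027430
Annualized real rate = 1.15027430^(1/3) − 1 = 4.7773% → 4.777%.

4.777%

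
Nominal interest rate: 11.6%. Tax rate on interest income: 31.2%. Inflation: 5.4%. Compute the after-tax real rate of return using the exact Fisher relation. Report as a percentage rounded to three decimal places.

After-tax nominal return = 11.6% × (1 − 0.312) = 7.9808%.
1 + r = 1.079808 / 1.05400 = 1.024486
After-tax real rate = 1.024486 − 1 → 2.449%.

2.449%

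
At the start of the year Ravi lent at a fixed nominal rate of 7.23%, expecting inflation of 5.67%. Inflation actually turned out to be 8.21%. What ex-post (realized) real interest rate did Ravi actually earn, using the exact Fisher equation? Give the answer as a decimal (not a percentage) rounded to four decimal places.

Ex-post: (1 + 0.0723)/(1 + 0.0821) − 1 = -0.9056%
So the realized real rate is -0.0091.

-0.0091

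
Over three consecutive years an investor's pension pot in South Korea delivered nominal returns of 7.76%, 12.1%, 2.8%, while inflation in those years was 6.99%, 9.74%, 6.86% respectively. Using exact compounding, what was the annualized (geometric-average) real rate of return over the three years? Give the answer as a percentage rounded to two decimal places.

-0.34%

Nominal growth factor = 1.0776 × 1.1210 × 1.0280 = 1.24181331
Price-level growth factor = 1.0699 × 1.0974 × 1.0686 = 1.25465209
Real growth factor = 1.24181331 / 1.25465209 = 0.98976706
Annualized real rate = 0.98976706^(1/3) − 1 = -0.3423% → -0.34%.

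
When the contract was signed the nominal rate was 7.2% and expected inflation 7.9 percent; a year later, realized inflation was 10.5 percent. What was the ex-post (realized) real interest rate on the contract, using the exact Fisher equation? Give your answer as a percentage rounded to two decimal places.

-2.99%

Ex-post: (1 + 0.0720)/(1 + 0.1050) − 1 = -2.9864%
So the realized real rate is -2.99%.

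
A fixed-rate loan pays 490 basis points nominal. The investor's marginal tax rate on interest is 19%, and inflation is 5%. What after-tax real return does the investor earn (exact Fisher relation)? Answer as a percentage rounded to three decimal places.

After-tax nominal return = 4.9% × (1 − 0.19) = 3.9690%.
1 + r = 1.03969 / 1.05000 = 0.990181
After-tax real rate = 0.990181 − 1 → -0.982%.

-0.982%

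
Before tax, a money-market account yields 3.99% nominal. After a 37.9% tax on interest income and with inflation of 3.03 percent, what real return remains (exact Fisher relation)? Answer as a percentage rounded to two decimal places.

After-tax nominal return = 3.99% × (1 − 0.379) = 2.47779%.
1 + r = 1.0247779 / 1.03030 = 0.994640
After-tax real rate = 0.994640 − 1 → -0.54%.

-0.54%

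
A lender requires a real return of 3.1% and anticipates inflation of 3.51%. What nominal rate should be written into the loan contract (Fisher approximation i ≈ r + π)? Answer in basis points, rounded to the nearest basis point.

661 basis points

i ≈ r + π = 3.1% + 3.51% = 661 basis points.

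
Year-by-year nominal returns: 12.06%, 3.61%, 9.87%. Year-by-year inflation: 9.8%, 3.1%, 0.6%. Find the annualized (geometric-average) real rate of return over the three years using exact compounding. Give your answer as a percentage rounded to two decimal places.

3.85%

Nominal growth factor = 1.1206 × 1.0361 × 1.0987 = 1.27564966
Price-level growth factor = 1.0980 × 1.0310 × 1.0060 = 1.13883023
Real growth factor = 1.27564966 / 1.13883023 = 1.12014032
Annualized real rate = 1.12014032^(1/3) − 1 = 3.8542% → 3.85%.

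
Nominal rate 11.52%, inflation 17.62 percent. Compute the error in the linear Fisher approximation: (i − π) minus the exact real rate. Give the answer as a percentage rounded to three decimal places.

Approximate: r ≈ 11.520% − 17.620% = -6.1000%
Exact: (1 + 0.1152)/(1 + 0.1762) − 1 = -5.1862%
Error = -6.1000% − (-5.1862%) = -0.9138% → -0.914%.

-0.914%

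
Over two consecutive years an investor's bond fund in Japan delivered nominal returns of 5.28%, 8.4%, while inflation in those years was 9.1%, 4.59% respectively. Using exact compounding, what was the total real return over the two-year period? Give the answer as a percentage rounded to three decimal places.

Nominal growth factor = 1.0528 × 1.0840 = 1.141235
Price-level growth factor = 1.0910 × 1.0459 = 1.141077
Real growth factor = 1.141235 / 1.141077 = 1.000139
Total real return = 1.000139 − 1 → 0.014%.

0.014%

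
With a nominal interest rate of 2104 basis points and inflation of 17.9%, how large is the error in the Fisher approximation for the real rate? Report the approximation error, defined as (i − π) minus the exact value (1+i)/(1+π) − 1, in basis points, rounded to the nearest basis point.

Approximate: r ≈ 21.040% − 17.900% = 3.1400%
Exact: (1 + 0.2104)/(1 + 0.1790) − 1 = 2.6633%
Error = 3.1400% − 2.6633% = 0.4767% → 48 basis points.

48 basis points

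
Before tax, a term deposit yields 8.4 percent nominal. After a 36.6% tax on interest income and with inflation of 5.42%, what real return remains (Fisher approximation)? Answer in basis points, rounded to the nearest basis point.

After-tax nominal return = 8.4% × (1 − 0.366) = 5.3256%.
r ≈ 5.3256% − 5.42% → -9 basis points.

-9 basis points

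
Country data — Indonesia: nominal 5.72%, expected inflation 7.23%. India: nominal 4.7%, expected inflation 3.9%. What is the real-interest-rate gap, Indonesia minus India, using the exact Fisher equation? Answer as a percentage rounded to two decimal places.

-2.18%

Indonesia: (1 + 0.0572)/(1 + 0.0723) − 1 = -1.4082%
India: (1 + 0.0470)/(1 + 0.0390) − 1 = 0.7700%
Differential = -1.4082% − 0.7700% = -2.1782% → -2.18%.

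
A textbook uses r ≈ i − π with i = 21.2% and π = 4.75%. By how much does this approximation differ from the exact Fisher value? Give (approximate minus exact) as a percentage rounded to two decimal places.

0.75%

Approximate: r ≈ 21.200% − 4.750% = 16.4500%
Exact: (1 + 0.2120)/(1 + 0.0475) − 1 = 15.7041%
Error = 16.4500% − 15.7041% = 0.7459% → 0.75%.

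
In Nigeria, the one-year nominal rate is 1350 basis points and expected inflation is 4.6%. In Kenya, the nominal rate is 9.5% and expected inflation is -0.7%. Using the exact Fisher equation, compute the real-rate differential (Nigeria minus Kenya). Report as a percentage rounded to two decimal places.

Nigeria: (1 + 0.1350)/(1 + 0.0460) − 1 = 8.5086%
Kenya: (1 + 0.0950)/(1 − 0.0070) − 1 = 10.2719%
Differential = 8.5086% − 10.2719% = -1.7633% → -1.76%.

-1.76%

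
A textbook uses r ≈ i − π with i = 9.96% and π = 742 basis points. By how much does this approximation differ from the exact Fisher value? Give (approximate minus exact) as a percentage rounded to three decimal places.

Approximate: r ≈ 9.960% − 7.420% = 2.5400%
Exact: (1 + 0.0996)/(1 + 0.0742) − 1 = 2.3646%
Error = 2.5400% − 2.3646% = 0.1754% → 0.175%.

0.175%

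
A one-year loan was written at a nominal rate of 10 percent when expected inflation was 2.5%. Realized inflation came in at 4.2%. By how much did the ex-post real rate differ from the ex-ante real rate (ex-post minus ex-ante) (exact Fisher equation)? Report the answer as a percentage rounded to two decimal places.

Ex-ante: (1 + 0.1000)/(1 + 0.0250) − 1 = 7.3171%
Ex-post: (1 + 0.1000)/(1 + 0.0420) − 1 = 5.5662%
Difference (ex-post − ex-ante) = -1.7509% → -1.75%.

-1.75%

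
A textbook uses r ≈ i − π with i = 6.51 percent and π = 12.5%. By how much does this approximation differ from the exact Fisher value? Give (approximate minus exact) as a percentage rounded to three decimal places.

-0.666%

Approximate: r ≈ 6.510% − 12.500% = -5.9900%
Exact: (1 + 0.0651)/(1 + 0.1250) − 1 = -5.3244%
Error = -5.9900% − (-5.3244%) = -0.6656% → -0.666%.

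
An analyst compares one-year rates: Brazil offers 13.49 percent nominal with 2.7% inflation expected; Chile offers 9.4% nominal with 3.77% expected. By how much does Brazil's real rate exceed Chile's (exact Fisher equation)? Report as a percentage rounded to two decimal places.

Brazil: (1 + 0.1349)/(1 + 0.0270) − 1 = 10.5063%
Chile: (1 + 0.0940)/(1 + 0.0377) − 1 = 5.4255%
Differential = 10.5063% − 5.4255% = 5.0809% → 5.08%.

5.08%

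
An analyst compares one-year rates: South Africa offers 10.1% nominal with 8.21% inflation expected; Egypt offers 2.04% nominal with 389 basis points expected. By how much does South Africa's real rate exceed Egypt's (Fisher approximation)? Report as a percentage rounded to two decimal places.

3.74%

South Africa: 10.1% − 8.21% = 1.890%
Egypt: 2.04% − 3.89% = -1.850%
Differential = 3.740% → 3.74%.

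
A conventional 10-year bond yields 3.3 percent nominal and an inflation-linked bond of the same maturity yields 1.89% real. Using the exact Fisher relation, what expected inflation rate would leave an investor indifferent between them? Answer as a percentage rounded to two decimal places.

(1 + π) = (1 + i)/(1 + r) = 1.03300 / 1.01890 = 1.013838
Break-even inflation = 1.013838 − 1 → 1.38%.

1.38%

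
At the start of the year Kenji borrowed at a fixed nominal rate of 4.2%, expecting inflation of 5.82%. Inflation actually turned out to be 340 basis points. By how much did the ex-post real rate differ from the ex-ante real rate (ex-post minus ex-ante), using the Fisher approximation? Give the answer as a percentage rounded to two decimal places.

Ex-ante: 4.2% − 5.82% = -1.620%
Ex-post: 4.2% − 3.4% = 0.800%
Difference (ex-post − ex-ante) = 2.4200% → 2.42%.

2.42%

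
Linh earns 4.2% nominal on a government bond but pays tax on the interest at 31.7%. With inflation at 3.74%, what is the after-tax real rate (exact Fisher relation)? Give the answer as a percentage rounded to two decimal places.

-0.84%

After-tax nominal return = 4.2% × (1 − 0.317) = 2.8686%.
1 + r = 1.028686 / 1.03740 = 0.991600
After-tax real rate = 0.991600 − 1 → -0.84%.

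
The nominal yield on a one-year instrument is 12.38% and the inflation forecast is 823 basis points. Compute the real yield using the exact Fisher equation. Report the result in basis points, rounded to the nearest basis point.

383 basis points

1 + r = 1.12380 / 1.08230 = 1.038344
r = 1.038344 − 1 = 3.8344%, i.e. 383 basis points.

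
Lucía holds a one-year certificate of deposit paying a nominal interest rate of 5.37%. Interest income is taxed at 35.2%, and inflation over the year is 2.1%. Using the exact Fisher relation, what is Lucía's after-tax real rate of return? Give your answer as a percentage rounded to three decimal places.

1.351%

After-tax nominal return = 5.37% × (1 − 0.352) = 3.47976%.
1 + r = 1.0347976 / 1.02100 = 1.013514
After-tax real rate = 1.013514 − 1 → 1.351%.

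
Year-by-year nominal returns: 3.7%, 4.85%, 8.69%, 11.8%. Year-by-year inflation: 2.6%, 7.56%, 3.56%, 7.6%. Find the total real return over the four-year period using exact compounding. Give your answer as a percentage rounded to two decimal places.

7.44%

Compound the nominal returns: 1.0370 × 1.0485 × 1.0869 × 1.1180 = 1.321230.
Compound inflation: 1.0260 × 1.0756 × 1.0356 × 1.0760 = 1.229709.
Deflate: 1.321230 / 1.229709 = 1.074425.
Total real return = 1.074425 − 1 → 7.44%.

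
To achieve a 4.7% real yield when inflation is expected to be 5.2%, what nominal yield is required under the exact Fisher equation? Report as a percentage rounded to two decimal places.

(1 + i) = (1 + r)(1 + π) = 1.04700 × 1.05200 = 1.101444
i = 1.101444 − 1, so the required nominal rate is 10.14%.

10.14%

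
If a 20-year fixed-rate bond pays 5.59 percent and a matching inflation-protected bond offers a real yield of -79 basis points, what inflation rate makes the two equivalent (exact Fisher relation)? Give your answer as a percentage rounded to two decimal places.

6.43%

(1 + π) = (1 + i)/(1 + r) = 1.05590 / 0.99210 = 1.064308
Break-even inflation = 1.064308 − 1 → 6.43%.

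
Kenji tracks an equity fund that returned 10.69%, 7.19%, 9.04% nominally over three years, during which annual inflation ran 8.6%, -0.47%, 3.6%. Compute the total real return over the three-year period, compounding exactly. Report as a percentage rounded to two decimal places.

15.53%

Nominal growth factor = 1.1069 × 1.0719 × 1.0904 = 1.293744
Price-level growth factor = 1.0860 × 0.9953 × 1.0360 = 1.119808
Real growth factor = 1.293744 / 1.119808 = 1.155327
Total real return = 1.155327 − 1 → 15.53%.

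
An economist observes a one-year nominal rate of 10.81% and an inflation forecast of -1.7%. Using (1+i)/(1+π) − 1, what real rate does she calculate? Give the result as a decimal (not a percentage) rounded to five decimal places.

0.12726

By the Fisher identity, 1 + r = (1 + i)/(1 + π).
1 + r = 1.10810 / 0.98300 = 1.127263
r = 1.127263 − 1 = 12.7263%, i.e. 0.12726.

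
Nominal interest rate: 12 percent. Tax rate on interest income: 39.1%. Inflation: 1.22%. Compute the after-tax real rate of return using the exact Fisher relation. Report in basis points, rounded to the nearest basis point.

601 basis points

After-tax nominal return = 12% × (1 − 0.391) = 7.3080%.
1 + r = 1.07308 / 1.01220 = 1.060146
After-tax real rate = 1.060146 − 1 → 601 basis points.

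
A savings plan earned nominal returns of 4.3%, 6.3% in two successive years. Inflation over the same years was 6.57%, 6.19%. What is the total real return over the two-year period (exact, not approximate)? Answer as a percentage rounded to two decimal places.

Nominal growth factor = 1.0430 × 1.0630 = 1.108709
Price-level growth factor = 1.0657 × 1.0619 = 1.131667
Real growth factor = 1.108709 / 1.131667 = 0.979713
Total real return = 0.979713 − 1 → -2.03%.

-2.03%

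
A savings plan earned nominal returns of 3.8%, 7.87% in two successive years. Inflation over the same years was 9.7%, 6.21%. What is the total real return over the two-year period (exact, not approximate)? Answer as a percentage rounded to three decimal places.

-3.899%

Compound the nominal returns: 1.0380 × 1.0787 = 1.119691.
Compound inflation: 1.0970 × 1.0621 = 1.165124.
Deflate: 1.119691 / 1.165124 = 0.961006.
Total real return = 0.961006 − 1 → -3.899%.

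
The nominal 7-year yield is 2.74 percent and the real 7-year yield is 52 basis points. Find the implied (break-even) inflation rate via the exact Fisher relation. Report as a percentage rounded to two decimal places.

(1 + π) = (1 + i)/(1 + r) = 1.02740 / 1.00520 = 1.022085
Break-even inflation = 1.022085 − 1 → 2.21%.

2.21%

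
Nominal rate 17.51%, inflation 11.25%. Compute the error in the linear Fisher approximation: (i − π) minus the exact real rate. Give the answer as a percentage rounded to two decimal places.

0.63%

Approximate: r ≈ 17.510% − 11.250% = 6.2600%
Exact: (1 + 0.1751)/(1 + 0.1125) − 1 = 5.6270%
Error = 6.2600% − 5.6270% = 0.6330% → 0.63%.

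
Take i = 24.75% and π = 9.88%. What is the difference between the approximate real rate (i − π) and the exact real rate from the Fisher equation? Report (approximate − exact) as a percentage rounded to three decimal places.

1.337%

Approximate: r ≈ 24.750% − 9.880% = 14.8700%
Exact: (1 + 0.2475)/(1 + 0.0988) − 1 = 13.5329%
Error = 14.8700% − 13.5329% = 1.3371% → 1.337%.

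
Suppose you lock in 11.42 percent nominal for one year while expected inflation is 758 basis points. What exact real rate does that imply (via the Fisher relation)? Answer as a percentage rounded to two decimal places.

1 + r = 1.11420 / 1.07580 = 1.035694
r = 1.035694 − 1 = 3.5694%, i.e. 3.57%.

3.57%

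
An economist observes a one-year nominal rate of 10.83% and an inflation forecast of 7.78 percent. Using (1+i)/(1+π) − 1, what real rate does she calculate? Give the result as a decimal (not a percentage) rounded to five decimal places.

By the Fisher relation, 1 + r = (1 + i)/(1 + π).
1 + r = 1.10830 / 1.07780 = 1.028298
r = 1.028298 − 1 = 2.8298%, i.e. 0.02830.

0.02830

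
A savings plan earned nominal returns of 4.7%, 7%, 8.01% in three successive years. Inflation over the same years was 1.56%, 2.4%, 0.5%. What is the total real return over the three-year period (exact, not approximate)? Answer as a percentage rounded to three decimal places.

15.773%

Nominal growth factor = 1.0470 × 1.0700 × 1.0801 = 1.210025
Price-level growth factor = 1.0156 × 1.0240 × 1.0050 = 1.045174
Real growth factor = 1.210025 / 1.045174 = 1.157726
Total real return = 1.157726 − 1 → 15.773%.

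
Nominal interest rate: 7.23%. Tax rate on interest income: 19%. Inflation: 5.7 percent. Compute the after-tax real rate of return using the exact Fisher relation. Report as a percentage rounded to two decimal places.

After-tax nominal return = 7.23% × (1 − 0.19) = 5.8563%.
1 + r = 1.058563 / 1.05700 = 1.001479
After-tax real rate = 1.001479 − 1 → 0.15%.

0.15%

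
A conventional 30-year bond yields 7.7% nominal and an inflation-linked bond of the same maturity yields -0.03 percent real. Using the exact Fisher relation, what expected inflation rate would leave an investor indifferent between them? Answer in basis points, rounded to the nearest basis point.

(1 + π) = (1 + i)/(1 + r) = 1.07700 / 0.99970 = 1.077323
Break-even inflation = 1.077323 − 1 → 773 basis points.

773 basis points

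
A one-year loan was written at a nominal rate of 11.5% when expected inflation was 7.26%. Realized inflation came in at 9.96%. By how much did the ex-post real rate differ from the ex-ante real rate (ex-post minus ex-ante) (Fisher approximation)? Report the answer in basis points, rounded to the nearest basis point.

-270 basis points

Ex-ante: 11.5% − 7.26% = 4.240%
Ex-post: 11.5% − 9.96% = 1.540%
Difference (ex-post − ex-ante) = -2.7000% → -270 basis points.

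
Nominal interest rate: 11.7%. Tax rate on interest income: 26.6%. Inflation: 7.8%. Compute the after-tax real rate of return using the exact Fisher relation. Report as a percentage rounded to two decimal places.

After-tax nominal return = 11.7% × (1 − 0.266) = 8.5878%.
1 + r = 1.085878 / 1.07800 = 1.007308
After-tax real rate = 1.007308 − 1 → 0.73%.

0.73%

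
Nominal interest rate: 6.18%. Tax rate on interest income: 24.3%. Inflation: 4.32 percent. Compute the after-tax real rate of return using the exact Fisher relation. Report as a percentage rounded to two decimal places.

0.34%

After-tax nominal return = 6.18% × (1 − 0.243) = 4.67826%.
1 + r = 1.0467826 / 1.04320 = 1.003434
After-tax real rate = 1.003434 − 1 → 0.34%.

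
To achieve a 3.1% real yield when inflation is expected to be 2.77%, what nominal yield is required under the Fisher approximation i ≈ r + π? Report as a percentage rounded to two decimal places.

i ≈ r + π = 3.1% + 2.77% = 5.87%.

5.87%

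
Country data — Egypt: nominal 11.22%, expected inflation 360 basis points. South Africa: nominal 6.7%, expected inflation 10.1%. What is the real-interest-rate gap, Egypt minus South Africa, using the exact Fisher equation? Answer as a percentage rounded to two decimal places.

10.44%

Egypt: (1 + 0.1122)/(1 + 0.0360) − 1 = 7.3552%
South Africa: (1 + 0.0670)/(1 + 0.1010) − 1 = -3.0881%
Differential = 7.3552% − (-3.0881%) = 10.4433% → 10.44%.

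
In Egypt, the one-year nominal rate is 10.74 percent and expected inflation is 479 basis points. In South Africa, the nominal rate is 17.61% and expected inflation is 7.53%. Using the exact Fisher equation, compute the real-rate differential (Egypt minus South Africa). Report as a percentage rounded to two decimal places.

-3.70%

Egypt: (1 + 0.1074)/(1 + 0.0479) − 1 = 5.6780%
South Africa: (1 + 0.1761)/(1 + 0.0753) − 1 = 9.3741%
Differential = 5.6780% − 9.3741% = -3.6961% → -3.70%.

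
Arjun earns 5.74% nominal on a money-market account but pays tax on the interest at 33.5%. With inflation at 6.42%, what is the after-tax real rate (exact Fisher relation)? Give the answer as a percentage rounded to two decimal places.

-2.45%

After-tax nominal return = 5.74% × (1 − 0.335) = 3.8171%.
1 + r = 1.038171 / 1.06420 = 0.975541
After-tax real rate = 0.975541 − 1 → -2.45%.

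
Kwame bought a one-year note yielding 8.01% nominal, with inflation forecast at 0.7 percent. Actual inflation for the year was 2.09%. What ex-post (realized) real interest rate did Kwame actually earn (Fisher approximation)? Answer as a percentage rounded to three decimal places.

5.920%

Ex-post: 8.01% − 2.09% = 5.920%
So the realized real rate is 5.920%.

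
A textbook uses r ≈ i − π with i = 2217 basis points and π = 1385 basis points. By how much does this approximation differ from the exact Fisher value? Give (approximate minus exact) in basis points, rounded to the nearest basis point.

Approximate: r ≈ 22.170% − 13.850% = 8.3200%
Exact: (1 + 0.2217)/(1 + 0.1385) − 1 = 7.3079%
Error = 8.3200% − 7.3079% = 1.0121% → 101 basis points.

101 basis points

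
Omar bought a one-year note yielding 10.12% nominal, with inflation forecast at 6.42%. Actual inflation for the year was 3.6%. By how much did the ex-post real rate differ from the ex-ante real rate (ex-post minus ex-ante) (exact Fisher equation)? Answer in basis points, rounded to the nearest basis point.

282 basis points

Ex-ante: (1 + 0.1012)/(1 + 0.0642) − 1 = 3.4768%
Ex-post: (1 + 0.1012)/(1 + 0.0360) − 1 = 6.2934%
Difference (ex-post − ex-ante) = 2.8166% → 282 basis points.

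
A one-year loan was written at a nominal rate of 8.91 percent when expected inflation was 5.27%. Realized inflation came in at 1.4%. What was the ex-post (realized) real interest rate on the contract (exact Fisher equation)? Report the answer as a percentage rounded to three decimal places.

7.406%

Ex-post: (1 + 0.0891)/(1 + 0.0140) − 1 = 7.4063%
So the realized real rate is 7.406%.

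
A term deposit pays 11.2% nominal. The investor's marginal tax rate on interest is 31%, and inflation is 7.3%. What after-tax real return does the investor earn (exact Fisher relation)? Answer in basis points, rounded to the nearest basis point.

40 basis points

After-tax nominal return = 11.2% × (1 − 0.31) = 7.7280%.
1 + r = 1.07728 / 1.07300 = 1.003989
After-tax real rate = 1.003989 − 1 → 40 basis points.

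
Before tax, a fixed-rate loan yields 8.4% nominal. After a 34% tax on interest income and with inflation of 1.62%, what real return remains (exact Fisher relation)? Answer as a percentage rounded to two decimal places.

3.86%

After-tax nominal return = 8.4% × (1 − 0.34) = 5.5440%.
1 + r = 1.05544 / 1.01620 = 1.038614
After-tax real rate = 1.038614 − 1 → 3.86%.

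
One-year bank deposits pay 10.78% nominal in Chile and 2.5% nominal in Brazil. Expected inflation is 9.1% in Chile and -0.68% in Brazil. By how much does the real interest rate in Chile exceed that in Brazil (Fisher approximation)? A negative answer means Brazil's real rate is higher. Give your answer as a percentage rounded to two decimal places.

Chile: 10.78% − 9.1% = 1.680%
Brazil: 2.5% − (-0.68%) = 3.180%
Differential = -1.500% → -1.50%.

-1.50%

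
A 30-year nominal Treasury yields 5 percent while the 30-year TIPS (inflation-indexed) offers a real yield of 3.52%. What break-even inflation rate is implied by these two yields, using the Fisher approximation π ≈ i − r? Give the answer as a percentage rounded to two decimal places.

π ≈ i − r = 5% − 3.52% → 1.48%.

1.48%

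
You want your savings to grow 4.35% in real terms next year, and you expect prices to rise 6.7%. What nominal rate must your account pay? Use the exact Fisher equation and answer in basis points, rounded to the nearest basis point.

(1 + i) = (1 + r)(1 + π) = 1.04350 × 1.06700 = 1.1134145
i = 1.1134145 − 1, so the required nominal rate is 1134 basis points.

1134 basis points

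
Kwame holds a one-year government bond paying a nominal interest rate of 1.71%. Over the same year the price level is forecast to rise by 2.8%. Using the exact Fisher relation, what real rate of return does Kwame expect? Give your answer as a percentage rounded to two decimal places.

1 + r = 1.01710 / 1.02800 = 0.989397
r = 0.989397 − 1 = -1.0603%, i.e. -1.06%.

-1.06%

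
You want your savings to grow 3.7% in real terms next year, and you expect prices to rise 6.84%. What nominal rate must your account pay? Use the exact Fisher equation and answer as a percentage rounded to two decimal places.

10.79%

(1 + i) = (1 + r)(1 + π) = 1.03700 × 1.06840 = 1.1079308
i = 1.1079308 − 1, so the required nominal rate is 10.79%.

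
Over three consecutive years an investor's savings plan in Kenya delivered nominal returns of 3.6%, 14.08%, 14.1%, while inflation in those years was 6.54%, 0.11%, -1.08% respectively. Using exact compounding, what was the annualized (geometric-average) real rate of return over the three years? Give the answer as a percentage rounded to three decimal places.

8.524%

Nominal growth factor = 1.0360 × 1.1408 × 1.1410 = 1.34851230
Price-level growth factor = 1.0654 × 1.0011 × 0.9892 = 1.05505296
Real growth factor = 1.34851230 / 1.05505296 = 1.27814655
Annualized real rate = 1.27814655^(1/3) − 1 = 8.5243% → 8.524%.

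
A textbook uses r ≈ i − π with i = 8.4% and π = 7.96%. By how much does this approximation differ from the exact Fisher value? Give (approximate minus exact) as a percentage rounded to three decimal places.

Approximate: r ≈ 8.400% − 7.960% = 0.4400%
Exact: (1 + 0.0840)/(1 + 0.0796) − 1 = 0.4076%
Error = 0.4400% − 0.4076% = 0.0324% → 0.032%.

0.032%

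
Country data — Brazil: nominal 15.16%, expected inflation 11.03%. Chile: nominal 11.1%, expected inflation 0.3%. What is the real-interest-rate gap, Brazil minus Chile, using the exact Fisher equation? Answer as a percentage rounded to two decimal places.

-7.05%

Brazil: (1 + 0.1516)/(1 + 0.1103) − 1 = 3.7197%
Chile: (1 + 0.1110)/(1 + 0.0030) − 1 = 10.7677%
Differential = 3.7197% − 10.7677% = -7.0480% → -7.05%.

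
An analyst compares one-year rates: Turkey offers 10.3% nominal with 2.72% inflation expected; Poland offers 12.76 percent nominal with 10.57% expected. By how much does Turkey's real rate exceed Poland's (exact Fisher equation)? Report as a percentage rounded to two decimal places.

5.40%

Turkey: (1 + 0.1030)/(1 + 0.0272) − 1 = 7.3793%
Poland: (1 + 0.1276)/(1 + 0.1057) − 1 = 1.9806%
Differential = 7.3793% − 1.9806% = 5.3986% → 5.40%.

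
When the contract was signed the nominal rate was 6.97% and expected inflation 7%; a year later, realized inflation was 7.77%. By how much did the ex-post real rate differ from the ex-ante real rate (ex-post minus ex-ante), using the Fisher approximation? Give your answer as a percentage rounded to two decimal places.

-0.77%

Ex-ante: 6.97% − 7% = -0.030%
Ex-post: 6.97% − 7.77% = -0.800%
Difference (ex-post − ex-ante) = -0.7700% → -0.77%.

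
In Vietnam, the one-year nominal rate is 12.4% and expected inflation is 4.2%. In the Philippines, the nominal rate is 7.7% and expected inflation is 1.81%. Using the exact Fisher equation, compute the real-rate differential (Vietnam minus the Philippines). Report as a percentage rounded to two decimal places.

Vietnam: (1 + 0.1240)/(1 + 0.0420) − 1 = 7.8695%
The Philippines: (1 + 0.0770)/(1 + 0.0181) − 1 = 5.7853%
Differential = 7.8695% − 5.7853% = 2.0842% → 2.08%.

2.08%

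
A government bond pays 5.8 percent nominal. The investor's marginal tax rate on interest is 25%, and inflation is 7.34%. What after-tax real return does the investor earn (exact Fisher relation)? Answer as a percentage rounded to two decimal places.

After-tax nominal return = 5.8% × (1 − 0.25) = 4.3500%.
1 + r = 1.04350 / 1.07340 = 0.972145
After-tax real rate = 0.972145 − 1 → -2.79%.

-2.79%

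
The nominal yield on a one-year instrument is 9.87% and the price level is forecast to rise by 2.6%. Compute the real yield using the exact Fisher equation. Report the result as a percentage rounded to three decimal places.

1 + r = 1.09870 / 1.02600 = 1.070858
r = 1.070858 − 1 = 7.0858%, i.e. 7.086%.

7.086%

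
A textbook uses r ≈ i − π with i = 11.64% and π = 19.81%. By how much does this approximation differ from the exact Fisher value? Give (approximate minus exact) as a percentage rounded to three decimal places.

-1.351%

Approximate: r ≈ 11.640% − 19.810% = -8.1700%
Exact: (1 + 0.1164)/(1 + 0.1981) − 1 = -6.8191%
Error = -8.1700% − (-6.8191%) = -1.3509% → -1.351%.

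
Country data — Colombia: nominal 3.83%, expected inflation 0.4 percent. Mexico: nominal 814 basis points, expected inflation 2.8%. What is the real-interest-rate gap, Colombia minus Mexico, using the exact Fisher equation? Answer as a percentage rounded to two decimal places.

-1.78%

Colombia: (1 + 0.0383)/(1 + 0.0040) − 1 = 3.4163%
Mexico: (1 + 0.0814)/(1 + 0.0280) − 1 = 5.1946%
Differential = 3.4163% − 5.1946% = -1.7782% → -1.78%.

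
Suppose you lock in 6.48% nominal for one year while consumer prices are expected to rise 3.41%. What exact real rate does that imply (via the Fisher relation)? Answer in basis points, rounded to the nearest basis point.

1 + r = 1.06480 / 1.03410 = 1.029688
r = 1.029688 − 1 = 2.9688%, i.e. 297 basis points.

297 basis points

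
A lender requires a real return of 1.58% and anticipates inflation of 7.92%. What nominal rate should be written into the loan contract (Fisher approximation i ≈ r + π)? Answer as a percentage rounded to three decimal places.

i ≈ r + π = 1.58% + 7.92% = 9.500%.

9.500%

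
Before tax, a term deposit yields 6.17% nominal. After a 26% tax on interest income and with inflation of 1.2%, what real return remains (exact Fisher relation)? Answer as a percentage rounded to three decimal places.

After-tax nominal return = 6.17% × (1 − 0.26) = 4.5658%.
1 + r = 1.045658 / 1.01200 = 1.033259
After-tax real rate = 1.033259 − 1 → 3.326%.

3.326%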